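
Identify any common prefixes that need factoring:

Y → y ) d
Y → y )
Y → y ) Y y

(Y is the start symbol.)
Yes, Y has productions with common prefix 'y )'

Left-factoring is needed when two productions for the same non-terminal
share a common prefix on the right-hand side.

Productions for Y:
  Y → y ) d
  Y → y )
  Y → y ) Y y

Found common prefix 'y )' in productions for Y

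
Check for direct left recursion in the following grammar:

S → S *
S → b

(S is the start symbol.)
Yes, S is left-recursive

S → S *: LEFT RECURSIVE (starts with S)
S → b: starts with b

The grammar has direct left recursion on: S.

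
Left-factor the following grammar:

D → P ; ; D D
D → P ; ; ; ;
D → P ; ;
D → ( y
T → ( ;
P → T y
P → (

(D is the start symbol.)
D → P ; ; D'
D' → D D
D' → ; ;
D' → ε
D → ( y
T → ( ;
P → T y
P → (

Left-factoring transforms A → αβ₁ | αβ₂ into A → αA' and A' → β₁ | β₂
(α is the longest common prefix among the alternatives). Repeat until
no nonterminal has two alternatives with a common prefix.

Round 1: D has alternatives sharing prefix 'P ; ;'. Introduce D': D → P ; ; D'
  Add: D' → D D
  Add: D' → ; ;
  Add: D' → ε

No remaining common prefixes — done.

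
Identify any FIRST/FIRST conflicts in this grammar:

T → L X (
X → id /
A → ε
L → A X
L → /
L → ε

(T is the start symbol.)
No FIRST/FIRST conflicts.

FIRST sets of the non-terminals at (or reachable through a nullable prefix from) the front of some alternative:
  FIRST(A) = { ε }
  FIRST(X) = { 'id' }

Productions for L:
  L → A X: FIRST = { 'id' }
  L → /: FIRST = { '/' }
  L → ε: FIRST = { ε }
T, X, A have only one production, so no FIRST/FIRST conflict is possible there.

All alternatives of each non-terminal have pairwise disjoint FIRST sets.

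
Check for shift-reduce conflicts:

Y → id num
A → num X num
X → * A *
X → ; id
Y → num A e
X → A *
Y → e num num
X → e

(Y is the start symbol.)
No shift-reduce conflicts

A shift-reduce conflict occurs when an LR(0) state has both:
  - a complete (reduce) item [A → α .] (dot at the end), and
  - a shift item [B → β . c γ] (dot before a terminal).

Augment with Y' → Y and build the canonical LR(0) collection (I0 = CLOSURE({[Y' → . Y]}), then GOTO on every symbol after a dot until no new states appear). It has 21 states:
  I0: { [Y → . e num num], [Y → . id num], [Y → . num A e], [Y' → . Y] }  — shift
  I1: { [Y' → Y .] }  — accept
  I2: { [Y → e . num num] }  — shift
  I3: { [Y → id . num] }  — shift
  I4: { [A → . num X num], [Y → num . A e] }  — shift
  I5: { [Y → num A . e] }  — shift
  I6: { [A → . num X num], [A → num . X num], [X → . * A *], [X → . ; id], [X → . A *], [X → . e] }  — shift
  I7: { [A → . num X num], [X → * . A *] }  — shift
  I8: { [X → ; . id] }  — shift
  I9: { [X → A . *] }  — shift
  I10: { [A → num X . num] }  — shift
  I11: { [X → e .] }  — reduce
  I12: { [A → num X num .] }  — reduce
  I13: { [X → A * .] }  — reduce
  I14: { [X → ; id .] }  — reduce
  I15: { [X → * A . *] }  — shift
  I16: { [X → * A * .] }  — reduce
  I17: { [Y → num A e .] }  — reduce
  I18: { [Y → id num .] }  — reduce
  I19: { [Y → e num . num] }  — shift
  I20: { [Y → e num num .] }  — reduce

No state contains both a complete item and a shift item.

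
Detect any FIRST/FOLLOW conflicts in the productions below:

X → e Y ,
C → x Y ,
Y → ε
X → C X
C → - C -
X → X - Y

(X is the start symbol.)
No FIRST/FOLLOW conflicts.

A FIRST/FOLLOW conflict occurs when a non-terminal N has a nullable alternative N → β (β ⇒* ε) and another alternative N → α with FIRST(α) ∩ FOLLOW(N) ≠ ∅: on such a lookahead the parser cannot decide between expanding α and letting N vanish via β.

Nullable non-terminals: Y.
Y has a nullable alternative but only one production, so nothing to check.

C, X have no nullable alternative, so no FIRST/FOLLOW check is needed there.

No FIRST/FOLLOW conflicts found.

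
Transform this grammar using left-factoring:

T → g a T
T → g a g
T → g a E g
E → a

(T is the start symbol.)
T → g a T'
T' → T
T' → g
T' → E g
E → a

Left-factoring transforms A → αβ₁ | αβ₂ into A → αA' and A' → β₁ | β₂
(α is the longest common prefix among the alternatives). Repeat until
no nonterminal has two alternatives with a common prefix.

Round 1: T has alternatives sharing prefix 'g a'. Introduce T': T → g a T'
  Add: T' → T
  Add: T' → g
  Add: T' → E g

No remaining common prefixes — done.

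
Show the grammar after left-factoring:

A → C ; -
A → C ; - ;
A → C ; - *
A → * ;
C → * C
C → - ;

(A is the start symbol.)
Left-factoring transforms A → αβ₁ | αβ₂ into A → αA' and A' → β₁ | β₂
(α is the longest common prefix among the alternatives). Repeat until
no nonterminal has two alternatives with a common prefix.

Round 1: A has alternatives sharing prefix 'C ; -'. Introduce A': A → C ; - A'
  Add: A' → ε
  Add: A' → ;
  Add: A' → *

No remaining common prefixes — done.

Resulting grammar:
A → C ; - A'
A' → ε
A' → ;
A' → *
A → * ;
C → * C
C → - ;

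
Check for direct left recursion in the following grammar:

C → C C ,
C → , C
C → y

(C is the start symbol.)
C → C C ,: LEFT RECURSIVE (starts with C)
C → , C: starts with ','
C → y: starts with y

The grammar has direct left recursion on: C.

Answer: Yes, C is left-recursive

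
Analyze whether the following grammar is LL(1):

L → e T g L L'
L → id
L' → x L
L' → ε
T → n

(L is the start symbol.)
A grammar is LL(1) if for each non-terminal N with multiple productions, the predict sets of those productions are pairwise disjoint, where PREDICT(N → α) = (FIRST(α) \ {ε}) ∪ (FOLLOW(N) if α ⇒* ε).

Relevant sets:
  FOLLOW(L') = { $, 'x' }

For L:
  PREDICT(L → e T g L L') = { 'e' }
  PREDICT(L → id) = { 'id' }
For L':
  PREDICT(L' → x L) = { 'x' }
  PREDICT(L' → ε) = { $, 'x' }
T has a single production, so nothing to check there.

Conflict found: Predict set conflict for L': { 'x' }
The grammar is NOT LL(1).

Answer: No. Predict set conflict for L': { 'x' }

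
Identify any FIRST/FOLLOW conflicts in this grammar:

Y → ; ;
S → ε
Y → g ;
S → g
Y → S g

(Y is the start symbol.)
Nullable non-terminals: S.

S: nullable alternative(s) S → ε; FOLLOW(S) = { 'g' }
  S → ε: FIRST \ {ε} = { } — this is the only nullable alternative, skip
  S → g: FIRST \ {ε} = { 'g' } — overlaps FOLLOW(S) on { 'g' }: CONFLICT

Y has no nullable alternative, so no FIRST/FOLLOW check is needed there.

So the grammar has 1 FIRST/FOLLOW conflict (marked CONFLICT above).

Answer: Yes. S → g with FOLLOW(S) on { 'g' }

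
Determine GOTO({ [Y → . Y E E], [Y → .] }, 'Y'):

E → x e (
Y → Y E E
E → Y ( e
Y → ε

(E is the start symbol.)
GOTO(I, 'Y') = CLOSURE({ [A → αX.β] : [A → α.Xβ] ∈ I, X = 'Y' })

Items with dot before 'Y', with the dot advanced:
  [Y → . Y E E] → [Y → Y . E E]
Closure of the advanced items:
  [Y → Y . E E] has the dot before E: add [E → . x e (], [E → . Y ( e]
  [E → . Y ( e] has the dot before Y: add [Y → . Y E E], [Y → .]

GOTO = { [E → . Y ( e], [E → . x e (], [Y → . Y E E], [Y → .], [Y → Y . E E] }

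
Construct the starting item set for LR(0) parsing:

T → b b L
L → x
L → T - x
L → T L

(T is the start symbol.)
{ [T → . b b L], [T' → . T] }

First, augment the grammar with T' → T
I₀ = CLOSURE({ [T' → . T] }):
  [T' → . T] has the dot before T: add [T → . b b L]
No further items can be added.

I₀ = { [T → . b b L], [T' → . T] }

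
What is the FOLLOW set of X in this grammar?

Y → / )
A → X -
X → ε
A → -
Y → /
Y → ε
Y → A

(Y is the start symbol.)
In A → X -: X is followed by '-', add FIRST('-') \ {ε} = { '-' }

Taking the union: FOLLOW(X) = { '-' }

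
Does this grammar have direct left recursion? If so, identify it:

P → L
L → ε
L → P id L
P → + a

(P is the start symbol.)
Direct left recursion occurs when N → N α for some non-terminal N (the right-hand side begins with the left-hand side itself).

P → L: starts with L
L → ε: starts with ε
L → P id L: starts with P
P → + a: starts with '+'

No direct left recursion found.

Answer: No direct left recursion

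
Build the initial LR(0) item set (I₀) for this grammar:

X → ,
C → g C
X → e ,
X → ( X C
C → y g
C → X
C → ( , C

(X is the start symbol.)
{ [X → . ( X C], [X → . ,], [X → . e ,], [X' → . X] }

First, augment the grammar with X' → X
I₀ = CLOSURE({ [X' → . X] }):
  [X' → . X] has the dot before X: add [X → . ,], [X → . e ,], [X → . ( X C]
No further items can be added.

I₀ = { [X → . ( X C], [X → . ,], [X → . e ,], [X' → . X] }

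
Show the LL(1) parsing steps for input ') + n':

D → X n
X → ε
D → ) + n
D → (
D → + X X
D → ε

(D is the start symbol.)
LL(1) parsing maintains a stack (initially the start symbol over $) and the input. At each step: if the stack top is a terminal, match it against the current input token; if it is a non-terminal N, replace it with the RHS of M[N, lookahead] (the unique production whose predict set contains the lookahead).

Stack is shown with the top on the left.

Stack    Input    Action
------------------------
D $      ) + n $  output D → ) + n
) + n $  ) + n $  match ')'
+ n $    + n $    match '+'
n $      n $      match 'n'
$        $        accept

The string is accepted.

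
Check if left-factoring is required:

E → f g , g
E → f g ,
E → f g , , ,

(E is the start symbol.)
Left-factoring is needed when two productions for the same non-terminal
share a common prefix on the right-hand side.

Productions for E:
  E → f g , g
  E → f g ,
  E → f g , , ,

Found common prefix 'f g ,' in productions for E

Answer: Yes, E has productions with common prefix 'f g ,'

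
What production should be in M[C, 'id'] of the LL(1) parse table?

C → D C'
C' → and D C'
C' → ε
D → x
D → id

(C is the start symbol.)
To find M[C, 'id'], we find productions for C where 'id' is in the predict set (PREDICT(N → α) = (FIRST(α) \ {ε}) ∪ (FOLLOW(N) if α ⇒* ε)).

Relevant sets:
  FIRST(D) = { 'id', 'x' }

C → D C': PREDICT = { 'id', 'x' }
  'id' is in predict set, so this production goes in M[C, 'id']

M[C, 'id'] = C → D C'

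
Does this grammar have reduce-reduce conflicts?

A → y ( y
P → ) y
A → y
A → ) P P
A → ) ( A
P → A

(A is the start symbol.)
Yes — I11: [A → y .] vs [P → ) y .]

Augment with A' → A and build the canonical LR(0) collection (I0 = CLOSURE({[A' → . A]}), then GOTO on every symbol after a dot until no new states appear). It has 13 states:
  I0: { [A → . ) ( A], [A → . ) P P], [A → . y ( y], [A → . y], [A' → . A] }  — shift
  I1: { [A → ) . ( A], [A → ) . P P], [A → . ) ( A], [A → . ) P P], [A → . y ( y], [A → . y], [P → . ) y], [P → . A] }  — shift
  I2: { [A' → A .] }  — accept
  I3: { [A → y . ( y], [A → y .] }  — shift, reduce
  I4: { [A → y ( . y] }  — shift
  I5: { [A → y ( y .] }  — reduce
  I6: { [A → ) ( . A], [A → . ) ( A], [A → . ) P P], [A → . y ( y], [A → . y] }  — shift
  I7: { [A → ) . ( A], [A → ) . P P], [A → . ) ( A], [A → . ) P P], [A → . y ( y], [A → . y], [P → ) . y], [P → . ) y], [P → . A] }  — shift
  I8: { [P → A .] }  — reduce
  I9: { [A → ) P . P], [A → . ) ( A], [A → . ) P P], [A → . y ( y], [A → . y], [P → . ) y], [P → . A] }  — shift
  I10: { [A → ) P P .] }  — reduce
  I11: { [A → y . ( y], [A → y .], [P → ) y .] }  — shift, 2 reduces
  I12: { [A → ) ( A .] }  — reduce

I11 contains complete items [A → y .], [P → ) y .] — reduce-reduce conflict.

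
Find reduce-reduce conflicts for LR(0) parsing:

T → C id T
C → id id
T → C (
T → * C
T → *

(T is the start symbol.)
No reduce-reduce conflicts

Augment with T' → T and build the canonical LR(0) collection (I0 = CLOSURE({[T' → . T]}), then GOTO on every symbol after a dot until no new states appear). It has 10 states:
  I0: { [C → . id id], [T → . * C], [T → . *], [T → . C (], [T → . C id T], [T' → . T] }  — shift
  I1: { [C → . id id], [T → * . C], [T → * .] }  — shift, reduce
  I2: { [T → C . (], [T → C . id T] }  — shift
  I3: { [T' → T .] }  — accept
  I4: { [C → id . id] }  — shift
  I5: { [C → id id .] }  — reduce
  I6: { [T → C ( .] }  — reduce
  I7: { [C → . id id], [T → . * C], [T → . *], [T → . C (], [T → . C id T], [T → C id . T] }  — shift
  I8: { [T → C id T .] }  — reduce
  I9: { [T → * C .] }  — reduce

No state contains more than one complete item.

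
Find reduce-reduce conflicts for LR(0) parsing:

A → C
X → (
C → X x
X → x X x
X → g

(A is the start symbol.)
No reduce-reduce conflicts

A reduce-reduce conflict occurs when an LR(0) state has two complete items [A → α .] and [B → β .] — both call for a reduction, and with no lookahead the parser cannot choose between them.

Augment with A' → A and build the canonical LR(0) collection (I0 = CLOSURE({[A' → . A]}), then GOTO on every symbol after a dot until no new states appear). It has 10 states:
  I0: { [A → . C], [A' → . A], [C → . X x], [X → . (], [X → . g], [X → . x X x] }  — shift
  I1: { [X → ( .] }  — reduce
  I2: { [A' → A .] }  — accept
  I3: { [A → C .] }  — reduce
  I4: { [C → X . x] }  — shift
  I5: { [X → g .] }  — reduce
  I6: { [X → . (], [X → . g], [X → . x X x], [X → x . X x] }  — shift
  I7: { [X → x X . x] }  — shift
  I8: { [X → x X x .] }  — reduce
  I9: { [C → X x .] }  — reduce

No state contains more than one complete item.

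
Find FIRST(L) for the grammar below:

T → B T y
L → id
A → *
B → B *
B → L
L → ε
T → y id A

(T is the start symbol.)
To compute FIRST(L), examine every production with L on the left-hand side, reading each right-hand side left to right until a non-nullable symbol is reached.

From L → id:
  - id is a terminal: add 'id' and stop
From L → ε:
  - ε-production, so ε ∈ FIRST(L)

Collecting: FIRST(L) = { 'id', ε }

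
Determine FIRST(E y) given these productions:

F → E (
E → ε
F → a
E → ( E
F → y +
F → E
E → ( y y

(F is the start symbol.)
{ '(', 'y' }

FIRST sets of the non-terminals involved (from the grammar, by fixed-point iteration):
  FIRST(E) = { '(', ε }

To compute FIRST(E y), process the symbols left to right:
Symbol E is a non-terminal. Add FIRST(E) \ {ε} = { '(' }
E is nullable (ε ∈ FIRST(E)), continue to the next symbol.
Symbol y is a terminal. Add 'y' and stop.
FIRST(E y) = { '(', 'y' }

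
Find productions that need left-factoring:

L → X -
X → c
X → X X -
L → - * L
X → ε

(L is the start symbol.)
No, left-factoring is not needed

Left-factoring is needed when two productions for the same non-terminal
share a common prefix on the right-hand side.

Productions for L:
  L → X -
  L → - * L
Productions for X:
  X → c
  X → X X -
  X → ε

No common prefixes found.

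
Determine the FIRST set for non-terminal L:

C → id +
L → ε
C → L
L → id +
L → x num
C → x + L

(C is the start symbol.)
{ 'id', 'x', ε }

To compute FIRST(L), examine every production with L on the left-hand side, reading each right-hand side left to right until a non-nullable symbol is reached.

From L → ε:
  - ε-production, so ε ∈ FIRST(L)
From L → id +:
  - id is a terminal: add 'id' and stop
From L → x num:
  - x is a terminal: add 'x' and stop

Collecting: FIRST(L) = { 'id', 'x', ε }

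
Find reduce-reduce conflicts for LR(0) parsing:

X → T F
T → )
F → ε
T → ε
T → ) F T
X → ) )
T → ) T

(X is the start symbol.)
A reduce-reduce conflict occurs when an LR(0) state has two complete items [A → α .] and [B → β .] — both call for a reduction, and with no lookahead the parser cannot choose between them.

Augment with X' → X and build the canonical LR(0) collection (I0 = CLOSURE({[X' → . X]}), then GOTO on every symbol after a dot until no new states appear). It has 10 states:
  I0: { [T → . ) F T], [T → . ) T], [T → . )], [T → .], [X → . ) )], [X → . T F], [X' → . X] }  — shift, reduce
  I1: { [F → .], [T → ) . F T], [T → ) . T], [T → ) .], [T → . ) F T], [T → . ) T], [T → . )], [T → .], [X → ) . )] }  — shift, 3 reduces
  I2: { [F → .], [X → T . F] }  — reduce
  I3: { [X' → X .] }  — accept
  I4: { [X → T F .] }  — reduce
  I5: { [F → .], [T → ) . F T], [T → ) . T], [T → ) .], [T → . ) F T], [T → . ) T], [T → . )], [T → .], [X → ) ) .] }  — shift, 4 reduces
  I6: { [T → ) F . T], [T → . ) F T], [T → . ) T], [T → . )], [T → .] }  — shift, reduce
  I7: { [T → ) T .] }  — reduce
  I8: { [F → .], [T → ) . F T], [T → ) . T], [T → ) .], [T → . ) F T], [T → . ) T], [T → . )], [T → .] }  — shift, 3 reduces
  I9: { [T → ) F T .] }  — reduce

I1 contains complete items [F → .], [T → .], [T → ) .] — reduce-reduce conflict.
I5 contains complete items [F → .], [T → .], [T → ) .], [X → ) ) .] — reduce-reduce conflict.
I8 contains complete items [F → .], [T → .], [T → ) .] — reduce-reduce conflict.

Answer: Yes — I1: [F → .] vs [T → .]; I5: [F → .] vs [T → .]; I8: [F → .] vs [T → .]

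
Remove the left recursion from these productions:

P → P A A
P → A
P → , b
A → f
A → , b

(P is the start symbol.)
P → A P'
P → , b P'
P' → A A P'
P' → ε
A → f
A → , b

P is directly left-recursive. The standard transformation for
  A → A α₁ | ... | A α_m | β₁ | ... | β_n
is
  A  → β₁ A' | ... | β_n A'
  A' → α₁ A' | ... | α_m A' | ε

P → A becomes P → A P'
P → , b becomes P → , b P'
P → P A A becomes P' → A A P'
Add P' → ε

Productions for other non-terminals are unchanged:
  A → f
  A → , b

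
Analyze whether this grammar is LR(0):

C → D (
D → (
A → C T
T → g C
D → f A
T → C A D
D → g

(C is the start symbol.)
No. Shift-reduce conflict between [D → g .] and [D → . (]

Augment with C' → C and build the canonical LR(0) collection (I0 = CLOSURE({[C' → . C]}), then GOTO on every symbol after a dot until no new states appear). It has 15 states:
  I0: { [C → . D (], [C' → . C], [D → . (], [D → . f A], [D → . g] }  — shift
  I1: { [D → ( .] }  — reduce
  I2: { [C' → C .] }  — accept
  I3: { [C → D . (] }  — shift
  I4: { [A → . C T], [C → . D (], [D → . (], [D → . f A], [D → . g], [D → f . A] }  — shift
  I5: { [D → g .] }  — reduce
  I6: { [D → f A .] }  — reduce
  I7: { [A → C . T], [C → . D (], [D → . (], [D → . f A], [D → . g], [T → . C A D], [T → . g C] }  — shift
  I8: { [A → . C T], [C → . D (], [D → . (], [D → . f A], [D → . g], [T → C . A D] }  — shift
  I9: { [A → C T .] }  — reduce
  I10: { [C → . D (], [D → . (], [D → . f A], [D → . g], [D → g .], [T → g . C] }  — shift, reduce
  I11: { [T → g C .] }  — reduce
  I12: { [D → . (], [D → . f A], [D → . g], [T → C A . D] }  — shift
  I13: { [T → C A D .] }  — reduce
  I14: { [C → D ( .] }  — reduce

Conflict in state I10:
  Shift-reduce conflict between [D → g .] and [D → . (]
So the grammar is NOT LR(0).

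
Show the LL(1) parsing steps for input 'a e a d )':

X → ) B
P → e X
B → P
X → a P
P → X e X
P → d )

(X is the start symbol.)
LL(1) parsing maintains a stack (initially the start symbol over $) and the input. At each step: if the stack top is a terminal, match it against the current input token; if it is a non-terminal N, replace it with the RHS of M[N, lookahead] (the unique production whose predict set contains the lookahead).

Stack is shown with the top on the left.

Stack  Input        Action
--------------------------
X $    a e a d ) $  output X → a P
a P $  a e a d ) $  match 'a'
P $    e a d ) $    output P → e X
e X $  e a d ) $    match 'e'
X $    a d ) $      output X → a P
a P $  a d ) $      match 'a'
P $    d ) $        output P → d )
d ) $  d ) $        match 'd'
) $    ) $          match ')'
$      $            accept

The string is accepted.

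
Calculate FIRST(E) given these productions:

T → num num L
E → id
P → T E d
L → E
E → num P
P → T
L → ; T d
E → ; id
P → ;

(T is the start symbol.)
{ ';', 'id', 'num' }

From E → id:
  - id is a terminal: add 'id' and stop
From E → num P:
  - num is a terminal: add 'num' and stop
From E → ; id:
  - ';' is a terminal: add ';' and stop

Collecting: FIRST(E) = { ';', 'id', 'num' }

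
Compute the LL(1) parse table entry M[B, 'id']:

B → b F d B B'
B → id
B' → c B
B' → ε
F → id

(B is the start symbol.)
To find M[B, 'id'], we find productions for B where 'id' is in the predict set (PREDICT(N → α) = (FIRST(α) \ {ε}) ∪ (FOLLOW(N) if α ⇒* ε)).

B → b F d B B': PREDICT = { 'b' }
B → id: PREDICT = { 'id' }
  'id' is in predict set, so this production goes in M[B, 'id']

M[B, 'id'] = B → id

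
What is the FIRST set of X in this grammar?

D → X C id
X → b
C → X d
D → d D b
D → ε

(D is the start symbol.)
From X → b:
  - b is a terminal: add 'b' and stop

Collecting: FIRST(X) = { 'b' }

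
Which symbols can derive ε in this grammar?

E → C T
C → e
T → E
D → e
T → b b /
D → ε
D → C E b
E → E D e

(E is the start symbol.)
{ 'D' }

ε-productions: D → ε
So D is immediately nullable.
No further non-terminal can be added: every production for the remaining non-terminals contains a terminal or a non-nullable non-terminal.
Nullable = { 'D' }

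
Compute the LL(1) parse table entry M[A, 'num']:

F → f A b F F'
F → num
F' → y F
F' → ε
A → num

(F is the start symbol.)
A → num

To find M[A, 'num'], we find productions for A where 'num' is in the predict set (PREDICT(N → α) = (FIRST(α) \ {ε}) ∪ (FOLLOW(N) if α ⇒* ε)).

A → num: PREDICT = { 'num' }
  'num' is in predict set, so this production goes in M[A, 'num']

M[A, 'num'] = A → num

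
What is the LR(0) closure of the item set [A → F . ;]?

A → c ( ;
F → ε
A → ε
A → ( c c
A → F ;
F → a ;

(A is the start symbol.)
To compute CLOSURE, for each item [A → α.Bβ] where B is a non-terminal, add [B → .γ] for all productions B → γ; repeat for the newly added items until nothing changes.

Start with: [A → F . ;]
The dot precedes the terminal ';', so nothing is added.

CLOSURE = { [A → F . ;] }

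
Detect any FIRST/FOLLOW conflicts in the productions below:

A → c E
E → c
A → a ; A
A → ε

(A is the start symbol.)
No FIRST/FOLLOW conflicts.

Nullable non-terminals: A.

A: nullable alternative(s) A → ε; FOLLOW(A) = { $ }
  A → c E: FIRST \ {ε} = { 'c' } — disjoint from FOLLOW(A)
  A → a ; A: FIRST \ {ε} = { 'a' } — disjoint from FOLLOW(A)
  A → ε: FIRST \ {ε} = { } — this is the only nullable alternative, skip

E has no nullable alternative, so no FIRST/FOLLOW check is needed there.

No FIRST/FOLLOW conflicts found.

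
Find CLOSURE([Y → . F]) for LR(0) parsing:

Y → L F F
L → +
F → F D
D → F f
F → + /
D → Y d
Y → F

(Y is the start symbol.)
{ [F → . + /], [F → . F D], [Y → . F] }

Start with: [Y → . F]
  [Y → . F] has the dot before F: add [F → . F D], [F → . + /]
No further items can be added.

CLOSURE = { [F → . + /], [F → . F D], [Y → . F] }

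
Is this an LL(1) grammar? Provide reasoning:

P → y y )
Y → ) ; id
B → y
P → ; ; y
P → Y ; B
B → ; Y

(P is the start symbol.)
Yes, the grammar is LL(1).

Relevant sets:
  FIRST(Y) = { ')' }

For P:
  PREDICT(P → y y ')') = { 'y' }
  PREDICT(P → ';' ';' y) = { ';' }
  PREDICT(P → Y ';' B) = { ')' }
For B:
  PREDICT(B → y) = { 'y' }
  PREDICT(B → ';' Y) = { ';' }
Y has a single production, so nothing to check there.

All predict sets are disjoint. The grammar IS LL(1).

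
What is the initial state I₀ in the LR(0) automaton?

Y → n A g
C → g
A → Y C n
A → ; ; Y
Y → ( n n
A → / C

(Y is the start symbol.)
{ [Y → . ( n n], [Y → . n A g], [Y' → . Y] }

First, augment the grammar with Y' → Y
I₀ = CLOSURE({ [Y' → . Y] }):
  [Y' → . Y] has the dot before Y: add [Y → . n A g], [Y → . ( n n]
No further items can be added.

I₀ = { [Y → . ( n n], [Y → . n A g], [Y' → . Y] }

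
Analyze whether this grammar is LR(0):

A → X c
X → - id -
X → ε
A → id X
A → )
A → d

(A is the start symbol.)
No. Shift-reduce conflict between [X → .] and [A → . )]

A grammar is LR(0) if no state in the canonical LR(0) collection has:
  - both a shift item (dot before a terminal) and a complete item (shift-reduce conflict), or
  - two or more complete items (reduce-reduce conflict; the accept item [A' → A .] counts as a complete item here).

Augment with A' → A and build the canonical LR(0) collection (I0 = CLOSURE({[A' → . A]}), then GOTO on every symbol after a dot until no new states appear). It has 11 states:
  I0: { [A → . )], [A → . X c], [A → . d], [A → . id X], [A' → . A], [X → . - id -], [X → .] }  — shift, reduce
  I1: { [A → ) .] }  — reduce
  I2: { [X → - . id -] }  — shift
  I3: { [A' → A .] }  — accept
  I4: { [A → X . c] }  — shift
  I5: { [A → d .] }  — reduce
  I6: { [A → id . X], [X → . - id -], [X → .] }  — shift, reduce
  I7: { [A → id X .] }  — reduce
  I8: { [A → X c .] }  — reduce
  I9: { [X → - id . -] }  — shift
  I10: { [X → - id - .] }  — reduce

Conflict in state I0:
  Shift-reduce conflict between [X → .] and [A → . )]
So the grammar is NOT LR(0).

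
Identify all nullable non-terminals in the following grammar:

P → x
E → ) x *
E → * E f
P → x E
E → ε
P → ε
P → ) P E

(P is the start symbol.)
{ 'E', 'P' }

ε-productions: E → ε, P → ε
So E, P are immediately nullable.
Every non-terminal is now nullable.
Nullable = { 'E', 'P' }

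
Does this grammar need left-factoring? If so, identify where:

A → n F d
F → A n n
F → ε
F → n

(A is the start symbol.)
Left-factoring is needed when two productions for the same non-terminal
share a common prefix on the right-hand side.

Productions for F:
  F → A n n
  F → ε
  F → n

No common prefixes found.

Answer: No, left-factoring is not needed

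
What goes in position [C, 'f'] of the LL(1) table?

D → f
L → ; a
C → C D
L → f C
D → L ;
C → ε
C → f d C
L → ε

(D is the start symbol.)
C → C D, C → ε, C → f d C

To find M[C, 'f'], we find productions for C where 'f' is in the predict set (PREDICT(N → α) = (FIRST(α) \ {ε}) ∪ (FOLLOW(N) if α ⇒* ε)).

Relevant sets:
  FIRST(C) = { ';', 'f', ε }
  FIRST(D) = { ';', 'f' }
  FOLLOW(C) = { ';', 'f' }

C → C D: PREDICT = { ';', 'f' }
  'f' is in predict set, so this production goes in M[C, 'f']
C → ε: PREDICT = { ';', 'f' }
  'f' is in predict set, so this production goes in M[C, 'f']
C → f d C: PREDICT = { 'f' }
  'f' is in predict set, so this production goes in M[C, 'f']

M[C, 'f'] = C → C D, C → ε, C → f d C  (a multiply-defined cell — the grammar is not LL(1))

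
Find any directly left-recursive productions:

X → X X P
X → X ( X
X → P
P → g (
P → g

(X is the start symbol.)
Direct left recursion occurs when N → N α for some non-terminal N (the right-hand side begins with the left-hand side itself).

X → X X P: LEFT RECURSIVE (starts with X)
X → X ( X: LEFT RECURSIVE (starts with X)
X → P: starts with P
P → g (: starts with g
P → g: starts with g

The grammar has direct left recursion on: X.

Answer: Yes, X is left-recursive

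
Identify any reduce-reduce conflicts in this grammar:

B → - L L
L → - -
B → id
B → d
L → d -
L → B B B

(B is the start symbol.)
Augment with B' → B and build the canonical LR(0) collection (I0 = CLOSURE({[B' → . B]}), then GOTO on every symbol after a dot until no new states appear). It has 14 states:
  I0: { [B → . - L L], [B → . d], [B → . id], [B' → . B] }  — shift
  I1: { [B → - . L L], [B → . - L L], [B → . d], [B → . id], [L → . - -], [L → . B B B], [L → . d -] }  — shift
  I2: { [B' → B .] }  — accept
  I3: { [B → d .] }  — reduce
  I4: { [B → id .] }  — reduce
  I5: { [B → - . L L], [B → . - L L], [B → . d], [B → . id], [L → - . -], [L → . - -], [L → . B B B], [L → . d -] }  — shift
  I6: { [B → . - L L], [B → . d], [B → . id], [L → B . B B] }  — shift
  I7: { [B → - L . L], [B → . - L L], [B → . d], [B → . id], [L → . - -], [L → . B B B], [L → . d -] }  — shift
  I8: { [B → d .], [L → d . -] }  — shift, reduce
  I9: { [L → d - .] }  — reduce
  I10: { [B → - L L .] }  — reduce
  I11: { [B → . - L L], [B → . d], [B → . id], [L → B B . B] }  — shift
  I12: { [L → B B B .] }  — reduce
  I13: { [B → - . L L], [B → . - L L], [B → . d], [B → . id], [L → - - .], [L → - . -], [L → . - -], [L → . B B B], [L → . d -] }  — shift, reduce

No state contains more than one complete item.

Answer: No reduce-reduce conflicts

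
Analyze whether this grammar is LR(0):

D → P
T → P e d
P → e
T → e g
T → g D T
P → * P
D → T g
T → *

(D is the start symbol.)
No. Shift-reduce conflict between [T → * .] and [P → . * P]

Augment with D' → D and build the canonical LR(0) collection (I0 = CLOSURE({[D' → . D]}), then GOTO on every symbol after a dot until no new states appear). It has 17 states:
  I0: { [D → . P], [D → . T g], [D' → . D], [P → . * P], [P → . e], [T → . *], [T → . P e d], [T → . e g], [T → . g D T] }  — shift
  I1: { [P → * . P], [P → . * P], [P → . e], [T → * .] }  — shift, reduce
  I2: { [D' → D .] }  — accept
  I3: { [D → P .], [T → P . e d] }  — shift, reduce
  I4: { [D → T . g] }  — shift
  I5: { [P → e .], [T → e . g] }  — shift, reduce
  I6: { [D → . P], [D → . T g], [P → . * P], [P → . e], [T → . *], [T → . P e d], [T → . e g], [T → . g D T], [T → g . D T] }  — shift
  I7: { [P → . * P], [P → . e], [T → . *], [T → . P e d], [T → . e g], [T → . g D T], [T → g D . T] }  — shift
  I8: { [T → P . e d] }  — shift
  I9: { [T → g D T .] }  — reduce
  I10: { [T → P e . d] }  — shift
  I11: { [T → P e d .] }  — reduce
  I12: { [T → e g .] }  — reduce
  I13: { [D → T g .] }  — reduce
  I14: { [P → * . P], [P → . * P], [P → . e] }  — shift
  I15: { [P → * P .] }  — reduce
  I16: { [P → e .] }  — reduce

Conflict in state I1:
  Shift-reduce conflict between [T → * .] and [P → . * P]
So the grammar is NOT LR(0).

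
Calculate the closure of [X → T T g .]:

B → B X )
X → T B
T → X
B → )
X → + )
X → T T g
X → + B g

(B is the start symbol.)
Start with: [X → T T g .]
The dot is at the end, so nothing is added.

CLOSURE = { [X → T T g .] }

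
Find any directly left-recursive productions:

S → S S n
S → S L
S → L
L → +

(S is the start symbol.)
Yes, S is left-recursive

Direct left recursion occurs when N → N α for some non-terminal N (the right-hand side begins with the left-hand side itself).

S → S S n: LEFT RECURSIVE (starts with S)
S → S L: LEFT RECURSIVE (starts with S)
S → L: starts with L
L → +: starts with '+'

The grammar has direct left recursion on: S.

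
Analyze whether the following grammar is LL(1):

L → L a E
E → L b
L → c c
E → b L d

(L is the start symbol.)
Relevant sets:
  FIRST(L) = { 'c' }

For L:
  PREDICT(L → L a E) = { 'c' }
  PREDICT(L → c c) = { 'c' }
For E:
  PREDICT(E → L b) = { 'c' }
  PREDICT(E → b L d) = { 'b' }

Conflict found: Predict set conflict for L: { 'c' }
The grammar is NOT LL(1).

Answer: No. Predict set conflict for L: { 'c' }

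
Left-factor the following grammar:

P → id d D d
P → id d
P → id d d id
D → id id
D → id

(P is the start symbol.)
Left-factoring transforms A → αβ₁ | αβ₂ into A → αA' and A' → β₁ | β₂
(α is the longest common prefix among the alternatives). Repeat until
no nonterminal has two alternatives with a common prefix.

Round 1: P has alternatives sharing prefix 'id d'. Introduce P': P → id d P'
  Add: P' → D d
  Add: P' → ε
  Add: P' → d id

Round 2: D has alternatives sharing prefix 'id'. Introduce D': D → id D'
  Add: D' → id
  Add: D' → ε

No remaining common prefixes — done.

Resulting grammar:
P → id d P'
P' → D d
P' → ε
P' → d id
D → id D'
D' → id
D' → ε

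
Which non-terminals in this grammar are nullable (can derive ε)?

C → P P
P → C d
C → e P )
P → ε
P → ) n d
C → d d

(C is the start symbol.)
A non-terminal is nullable if it can derive ε (the empty string): either it has an ε-production, or it has a production whose right-hand side consists entirely of nullable non-terminals.

ε-productions: P → ε
So P is immediately nullable.
C → P P: every symbol on the right is nullable, so C is nullable too.
Every non-terminal is now nullable.
Nullable = { 'C', 'P' }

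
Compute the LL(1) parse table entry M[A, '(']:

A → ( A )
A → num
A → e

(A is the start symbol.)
To find M[A, '('], we find productions for A where '(' is in the predict set (PREDICT(N → α) = (FIRST(α) \ {ε}) ∪ (FOLLOW(N) if α ⇒* ε)).

A → ( A ): PREDICT = { '(' }
  '(' is in predict set, so this production goes in M[A, '(']
A → num: PREDICT = { 'num' }
A → e: PREDICT = { 'e' }

M[A, '('] = A → ( A )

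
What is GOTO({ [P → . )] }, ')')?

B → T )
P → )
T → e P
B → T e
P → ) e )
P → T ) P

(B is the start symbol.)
{ [P → ) .] }

GOTO(I, ')') = CLOSURE({ [A → αX.β] : [A → α.Xβ] ∈ I, X = ')' })

Items with dot before ')', with the dot advanced:
  [P → . )] → [P → ) .]
Closure adds nothing (no advanced item has the dot before a non-terminal).

GOTO = { [P → ) .] }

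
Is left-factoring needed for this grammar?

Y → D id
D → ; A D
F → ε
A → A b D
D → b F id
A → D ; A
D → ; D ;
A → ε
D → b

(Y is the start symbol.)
Left-factoring is needed when two productions for the same non-terminal
share a common prefix on the right-hand side.

Productions for D:
  D → ; A D
  D → b F id
  D → ; D ;
  D → b
Productions for A:
  A → A b D
  A → D ; A
  A → ε

Found common prefix ';' in productions for D
Found common prefix 'b' in productions for D

Answer: Yes, D has productions with common prefix ';'; D has productions with common prefix 'b'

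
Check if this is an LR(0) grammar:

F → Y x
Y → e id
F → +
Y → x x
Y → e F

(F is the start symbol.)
A grammar is LR(0) if no state in the canonical LR(0) collection has:
  - both a shift item (dot before a terminal) and a complete item (shift-reduce conflict), or
  - two or more complete items (reduce-reduce conflict; the accept item [F' → F .] counts as a complete item here).

Augment with F' → F and build the canonical LR(0) collection (I0 = CLOSURE({[F' → . F]}), then GOTO on every symbol after a dot until no new states appear). It has 10 states:
  I0: { [F → . +], [F → . Y x], [F' → . F], [Y → . e F], [Y → . e id], [Y → . x x] }  — shift
  I1: { [F → + .] }  — reduce
  I2: { [F' → F .] }  — accept
  I3: { [F → Y . x] }  — shift
  I4: { [F → . +], [F → . Y x], [Y → . e F], [Y → . e id], [Y → . x x], [Y → e . F], [Y → e . id] }  — shift
  I5: { [Y → x . x] }  — shift
  I6: { [Y → x x .] }  — reduce
  I7: { [Y → e F .] }  — reduce
  I8: { [Y → e id .] }  — reduce
  I9: { [F → Y x .] }  — reduce

Every state is either a pure shift/goto state or contains exactly one complete item and nothing to shift — no conflicts. The grammar is LR(0).

Answer: Yes, the grammar is LR(0)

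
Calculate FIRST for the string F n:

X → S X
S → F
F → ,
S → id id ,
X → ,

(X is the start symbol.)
FIRST sets of the non-terminals involved (from the grammar, by fixed-point iteration):
  FIRST(F) = { ',' }

To compute FIRST(F n), process the symbols left to right:
Symbol F is a non-terminal. Add FIRST(F) \ {ε} = { ',' }
F is not nullable (ε ∉ FIRST(F)), so stop here.
FIRST(F n) = { ',' }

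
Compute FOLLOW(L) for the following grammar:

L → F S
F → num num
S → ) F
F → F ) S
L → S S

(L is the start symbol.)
{ $ }

To compute FOLLOW(L), find every occurrence of L on a right-hand side N → α L β: add FIRST(β) \ {ε}, and if β is empty or nullable also add FOLLOW(N). Iterate to a fixed point.

L is the start symbol, so $ ∈ FOLLOW(L).
L does not occur on any right-hand side.

Taking the union: FOLLOW(L) = { $ }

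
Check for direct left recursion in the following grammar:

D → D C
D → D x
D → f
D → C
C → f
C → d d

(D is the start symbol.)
D → D C: LEFT RECURSIVE (starts with D)
D → D x: LEFT RECURSIVE (starts with D)
D → f: starts with f
D → C: starts with C
C → f: starts with f
C → d d: starts with d

The grammar has direct left recursion on: D.

Answer: Yes, D is left-recursive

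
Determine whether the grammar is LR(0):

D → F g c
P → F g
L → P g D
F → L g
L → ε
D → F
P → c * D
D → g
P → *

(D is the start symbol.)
No. Shift-reduce conflict between [L → .] and [D → . g]

A grammar is LR(0) if no state in the canonical LR(0) collection has:
  - both a shift item (dot before a terminal) and a complete item (shift-reduce conflict), or
  - two or more complete items (reduce-reduce conflict; the accept item [D' → D .] counts as a complete item here).

Augment with D' → D and build the canonical LR(0) collection (I0 = CLOSURE({[D' → . D]}), then GOTO on every symbol after a dot until no new states appear). It has 15 states:
  I0: { [D → . F g c], [D → . F], [D → . g], [D' → . D], [F → . L g], [L → . P g D], [L → .], [P → . *], [P → . F g], [P → . c * D] }  — shift, reduce
  I1: { [P → * .] }  — reduce
  I2: { [D' → D .] }  — accept
  I3: { [D → F . g c], [D → F .], [P → F . g] }  — shift, reduce
  I4: { [F → L . g] }  — shift
  I5: { [L → P . g D] }  — shift
  I6: { [P → c . * D] }  — shift
  I7: { [D → g .] }  — reduce
  I8: { [D → . F g c], [D → . F], [D → . g], [F → . L g], [L → . P g D], [L → .], [P → . *], [P → . F g], [P → . c * D], [P → c * . D] }  — shift, reduce
  I9: { [P → c * D .] }  — reduce
  I10: { [D → . F g c], [D → . F], [D → . g], [F → . L g], [L → . P g D], [L → .], [L → P g . D], [P → . *], [P → . F g], [P → . c * D] }  — shift, reduce
  I11: { [L → P g D .] }  — reduce
  I12: { [F → L g .] }  — reduce
  I13: { [D → F g . c], [P → F g .] }  — shift, reduce
  I14: { [D → F g c .] }  — reduce

Conflict in state I0:
  Shift-reduce conflict between [L → .] and [D → . g]
So the grammar is NOT LR(0).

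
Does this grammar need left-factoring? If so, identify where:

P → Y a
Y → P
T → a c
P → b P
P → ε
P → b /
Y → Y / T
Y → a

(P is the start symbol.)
Yes, P has productions with common prefix 'b'

Left-factoring is needed when two productions for the same non-terminal
share a common prefix on the right-hand side.

Productions for P:
  P → Y a
  P → b P
  P → ε
  P → b /
Productions for Y:
  Y → P
  Y → Y / T
  Y → a

Found common prefix 'b' in productions for P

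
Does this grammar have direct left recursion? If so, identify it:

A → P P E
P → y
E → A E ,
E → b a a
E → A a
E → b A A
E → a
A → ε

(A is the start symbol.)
Direct left recursion occurs when N → N α for some non-terminal N (the right-hand side begins with the left-hand side itself).

A → P P E: starts with P
P → y: starts with y
E → A E ,: starts with A
E → b a a: starts with b
E → A a: starts with A
E → b A A: starts with b
E → a: starts with a
A → ε: starts with ε

No direct left recursion found.

Answer: No direct left recursion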